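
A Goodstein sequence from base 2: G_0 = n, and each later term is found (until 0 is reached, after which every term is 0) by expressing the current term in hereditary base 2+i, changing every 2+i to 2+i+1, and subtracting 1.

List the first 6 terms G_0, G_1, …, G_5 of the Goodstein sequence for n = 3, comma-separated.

3, 3, 3, 2, 1, 0

3 —HB2→ 2 + 1 —bump→ 3 + 1 = 4 —(−1)→ 3
3 —HB3→ 3 —bump→ 4 = 4 —(−1)→ 3
3 —HB4→ 3 —bump→ 3 = 3 —(−1)→ 2
2 —HB5→ 2 —bump→ 2 = 2 —(−1)→ 1
1 —HB6→ 1 —bump→ 1 = 1 —(−1)→ 0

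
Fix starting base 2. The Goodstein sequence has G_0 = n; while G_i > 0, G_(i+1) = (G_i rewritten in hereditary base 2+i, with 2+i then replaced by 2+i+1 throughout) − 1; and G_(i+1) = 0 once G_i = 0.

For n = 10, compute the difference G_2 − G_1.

942

[0] 10 ≡ 2^(2 + 1) + 2 (base 2). Lift 3: 84. −1: 83.
[1] 83 ≡ 3^(3 + 1) + 2 (base 3). Lift 4: 1026. −1: 1025.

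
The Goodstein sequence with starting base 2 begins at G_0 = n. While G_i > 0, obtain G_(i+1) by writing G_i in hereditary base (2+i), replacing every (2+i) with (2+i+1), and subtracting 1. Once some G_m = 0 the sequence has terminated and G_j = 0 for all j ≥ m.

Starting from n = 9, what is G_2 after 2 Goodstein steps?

1023

step 0: 9 = 2^(2 + 1) + 1; sub 3 for 2: 3^(3 + 1) + 1; = 82; G_1 = 82−1 = 81
step 1: 81 = 3^(3 + 1); sub 4 for 3: 4^(4 + 1); = 1024; G_2 = 1024−1 = 1023
step 2: 1023 = 3·4^4 + 3·4^3 + 3·4^2 + 3·4 + 3; sub 5 for 4: 3·5^5 + 3·5^3 + 3·5^2 + 3·5 + 3; = 9843; G_3 = 9843−1 = 9842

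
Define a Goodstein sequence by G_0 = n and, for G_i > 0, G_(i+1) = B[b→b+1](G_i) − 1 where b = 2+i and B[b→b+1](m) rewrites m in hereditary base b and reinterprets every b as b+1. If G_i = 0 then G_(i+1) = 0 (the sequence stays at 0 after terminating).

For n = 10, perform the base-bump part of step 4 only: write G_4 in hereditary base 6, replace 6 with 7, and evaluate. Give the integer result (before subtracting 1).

10 —HB2→ 2^(2 + 1) + 2 —bump→ 3^(3 + 1) + 3 = 84 —(−1)→ 83
83 —HB3→ 3^(3 + 1) + 2 —bump→ 4^(4 + 1) + 2 = 1026 —(−1)→ 1025
1025 —HB4→ 4^(4 + 1) + 1 —bump→ 5^(5 + 1) + 1 = 15626 —(−1)→ 15625
15625 —HB5→ 5^(5 + 1) —bump→ 6^(6 + 1) = 279936 —(−1)→ 279935
279935 —HB6→ 5·6^6 + 5·6^5 + 5·6^4 + 5·6^3 + 5·6^2 + 5·6 + 5 —bump→ 5·7^7 + 5·7^5 + 5·7^4 + 5·7^3 + 5·7^2 + 5·7 + 5 = 4215755 —(−1)→ 4215754

4215755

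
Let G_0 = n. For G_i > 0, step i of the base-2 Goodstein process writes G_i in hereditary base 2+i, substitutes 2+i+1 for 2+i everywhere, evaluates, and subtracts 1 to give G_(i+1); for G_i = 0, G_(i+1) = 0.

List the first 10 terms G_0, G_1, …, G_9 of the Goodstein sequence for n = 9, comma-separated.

9, 81, 1023, 9842, 140743, 2471826, 50333399, 1162263921, 30000003325, 855935016215

i=0: 9 = 2^(2 + 1) + 1 (b=2); 2→3: 3^(3 + 1) + 1 = 82; 82−1 = 81
i=1: 81 = 3^(3 + 1) (b=3); 3→4: 4^(4 + 1) = 1024; 1024−1 = 1023
i=2: 1023 = 3·4^4 + 3·4^3 + 3·4^2 + 3·4 + 3 (b=4); 4→5: 3·5^5 + 3·5^3 + 3·5^2 + 3·5 + 3 = 9843; 9843−1 = 9842
i=3: 9842 = 3·5^5 + 3·5^3 + 3·5^2 + 3·5 + 2 (b=5); 5→6: 3·6^6 + 3·6^3 + 3·6^2 + 3·6 + 2 = 140744; 140744−1 = 140743
i=4: 140743 = 3·6^6 + 3·6^3 + 3·6^2 + 3·6 + 1 (b=6); 6→7: 3·7^7 + 3·7^3 + 3·7^2 + 3·7 + 1 = 2471827; 2471827−1 = 2471826
i=5: 2471826 = 3·7^7 + 3·7^3 + 3·7^2 + 3·7 (b=7); 7→8: 3·8^8 + 3·8^3 + 3·8^2 + 3·8 = 50333400; 50333400−1 = 50333399
i=6: 50333399 = 3·8^8 + 3·8^3 + 3·8^2 + 2·8 + 7 (b=8); 8→9: 3·9^9 + 3·9^3 + 3·9^2 + 2·9 + 7 = 1162263922; 1162263922−1 = 1162263921
i=7: 1162263921 = 3·9^9 + 3·9^3 + 3·9^2 + 2·9 + 6 (b=9); 9→10: 3·10^10 + 3·10^3 + 3·10^2 + 2·10 + 6 = 30000003326; 30000003326−1 = 30000003325
i=8: 30000003325 = 3·10^10 + 3·10^3 + 3·10^2 + 2·10 + 5 (b=10); 10→11: 3·11^11 + 3·11^3 + 3·11^2 + 2·11 + 5 = 855935016216; 855935016216−1 = 855935016215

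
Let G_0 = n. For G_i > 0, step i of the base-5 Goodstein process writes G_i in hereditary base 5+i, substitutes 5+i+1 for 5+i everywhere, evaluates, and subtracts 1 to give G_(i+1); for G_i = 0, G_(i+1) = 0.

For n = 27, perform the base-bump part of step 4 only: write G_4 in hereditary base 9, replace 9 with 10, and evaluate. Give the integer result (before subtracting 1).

base 5: 27 = 5^2 + 2; at 6: 6^2 + 2 = 38; next = 37
base 6: 37 = 6^2 + 1; at 7: 7^2 + 1 = 50; next = 49
base 7: 49 = 7^2; at 8: 8^2 = 64; next = 63
base 8: 63 = 7·8 + 7; at 9: 7·9 + 7 = 70; next = 69
base 9: 69 = 7·9 + 6; at 10: 7·10 + 6 = 76; next = 75

76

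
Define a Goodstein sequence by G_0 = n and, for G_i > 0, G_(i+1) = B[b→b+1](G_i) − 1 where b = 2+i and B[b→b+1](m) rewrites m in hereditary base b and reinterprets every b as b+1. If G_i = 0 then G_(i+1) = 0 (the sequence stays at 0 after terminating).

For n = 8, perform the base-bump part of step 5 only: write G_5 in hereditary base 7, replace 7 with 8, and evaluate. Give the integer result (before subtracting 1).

G_0=8  [base 2] 2^(2 + 1)  →[2↦3]→  3^(3 + 1) = 81  −1 ⇒ G_1=80
G_1=80  [base 3] 2·3^3 + 2·3^2 + 2·3 + 2  →[3↦4]→  2·4^4 + 2·4^2 + 2·4 + 2 = 554  −1 ⇒ G_2=553
G_2=553  [base 4] 2·4^4 + 2·4^2 + 2·4 + 1  →[4↦5]→  2·5^5 + 2·5^2 + 2·5 + 1 = 6311  −1 ⇒ G_3=6310
G_3=6310  [base 5] 2·5^5 + 2·5^2 + 2·5  →[5↦6]→  2·6^6 + 2·6^2 + 2·6 = 93396  −1 ⇒ G_4=93395
G_4=93395  [base 6] 2·6^6 + 2·6^2 + 6 + 5  →[6↦7]→  2·7^7 + 2·7^2 + 7 + 5 = 1647196  −1 ⇒ G_5=1647195
G_5=1647195  [base 7] 2·7^7 + 2·7^2 + 7 + 4  →[7↦8]→  2·8^8 + 2·8^2 + 8 + 4 = 33554572  −1 ⇒ G_6=33554571

33554572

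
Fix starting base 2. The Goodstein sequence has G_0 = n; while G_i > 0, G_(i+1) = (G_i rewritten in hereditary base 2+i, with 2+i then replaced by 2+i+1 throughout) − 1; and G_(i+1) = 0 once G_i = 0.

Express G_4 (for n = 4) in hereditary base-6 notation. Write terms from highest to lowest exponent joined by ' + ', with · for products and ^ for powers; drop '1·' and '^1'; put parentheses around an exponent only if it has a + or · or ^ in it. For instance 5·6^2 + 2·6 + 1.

2·6^2 + 6 + 5

(0) 4|_2 = 2^2 ↦ 3^3|_3 = 27 ⇒ 26
(1) 26|_3 = 2·3^2 + 2·3 + 2 ↦ 2·4^2 + 2·4 + 2|_4 = 42 ⇒ 41
(2) 41|_4 = 2·4^2 + 2·4 + 1 ↦ 2·5^2 + 2·5 + 1|_5 = 61 ⇒ 60
(3) 60|_5 = 2·5^2 + 2·5 ↦ 2·6^2 + 2·6|_6 = 84 ⇒ 83
(4) 83|_6 = 2·6^2 + 6 + 5 ↦ 2·7^2 + 7 + 5|_7 = 110 ⇒ 109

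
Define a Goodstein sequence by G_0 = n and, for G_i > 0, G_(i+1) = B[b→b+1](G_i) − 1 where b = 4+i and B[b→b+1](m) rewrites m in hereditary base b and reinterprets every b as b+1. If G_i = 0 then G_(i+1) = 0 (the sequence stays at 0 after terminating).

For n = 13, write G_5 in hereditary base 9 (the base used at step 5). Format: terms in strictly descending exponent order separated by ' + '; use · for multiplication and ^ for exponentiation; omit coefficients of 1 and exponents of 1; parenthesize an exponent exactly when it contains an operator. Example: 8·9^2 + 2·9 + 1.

2·9 + 2

i=0: 13 = 3·4 + 1 (b=4); 4→5: 3·5 + 1 = 16; 16−1 = 15
i=1: 15 = 3·5 (b=5); 5→6: 3·6 = 18; 18−1 = 17
i=2: 17 = 2·6 + 5 (b=6); 6→7: 2·7 + 5 = 19; 19−1 = 18
i=3: 18 = 2·7 + 4 (b=7); 7→8: 2·8 + 4 = 20; 20−1 = 19
i=4: 19 = 2·8 + 3 (b=8); 8→9: 2·9 + 3 = 21; 21−1 = 20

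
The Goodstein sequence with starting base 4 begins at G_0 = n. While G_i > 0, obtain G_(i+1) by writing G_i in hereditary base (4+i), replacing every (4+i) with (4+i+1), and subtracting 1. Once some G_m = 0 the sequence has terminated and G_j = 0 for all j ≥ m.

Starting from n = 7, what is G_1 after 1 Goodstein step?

7

G_0=7  [base 4] 4 + 3  →[4↦5]→  5 + 3 = 8  −1 ⇒ G_1=7
G_1=7  [base 5] 5 + 2  →[5↦6]→  6 + 2 = 8  −1 ⇒ G_2=7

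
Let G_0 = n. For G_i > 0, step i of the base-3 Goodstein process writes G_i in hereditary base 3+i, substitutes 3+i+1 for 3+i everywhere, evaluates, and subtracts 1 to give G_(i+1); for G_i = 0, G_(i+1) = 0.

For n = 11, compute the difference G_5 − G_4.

i=0: 11 = 3^2 + 2 (b=3); 3→4: 4^2 + 2 = 18; 18−1 = 17
i=1: 17 = 4^2 + 1 (b=4); 4→5: 5^2 + 1 = 26; 26−1 = 25
i=2: 25 = 5^2 (b=5); 5→6: 6^2 = 36; 36−1 = 35
i=3: 35 = 5·6 + 5 (b=6); 6→7: 5·7 + 5 = 40; 40−1 = 39
i=4: 39 = 5·7 + 4 (b=7); 7→8: 5·8 + 4 = 44; 44−1 = 43

4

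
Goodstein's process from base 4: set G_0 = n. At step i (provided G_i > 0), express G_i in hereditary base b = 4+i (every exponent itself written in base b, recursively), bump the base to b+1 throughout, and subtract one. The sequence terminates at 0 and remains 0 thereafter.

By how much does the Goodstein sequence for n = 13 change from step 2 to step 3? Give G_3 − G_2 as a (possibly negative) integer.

base 4: 13 = 3·4 + 1; at 5: 3·5 + 1 = 16; next = 15
base 5: 15 = 3·5; at 6: 3·6 = 18; next = 17
base 6: 17 = 2·6 + 5; at 7: 2·7 + 5 = 19; next = 18

1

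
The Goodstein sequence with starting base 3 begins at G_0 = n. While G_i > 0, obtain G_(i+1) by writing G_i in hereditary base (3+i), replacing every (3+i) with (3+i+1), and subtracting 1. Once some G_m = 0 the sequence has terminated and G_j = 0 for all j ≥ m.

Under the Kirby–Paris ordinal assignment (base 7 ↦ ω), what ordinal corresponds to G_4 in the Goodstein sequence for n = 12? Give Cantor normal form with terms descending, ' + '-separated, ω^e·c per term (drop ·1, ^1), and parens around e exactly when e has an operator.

ω^2

step 0: 12 = 3^2 + 3; sub 4 for 3: 4^2 + 4; = 20; G_1 = 20−1 = 19
step 1: 19 = 4^2 + 3; sub 5 for 4: 5^2 + 3; = 28; G_2 = 28−1 = 27
step 2: 27 = 5^2 + 2; sub 6 for 5: 6^2 + 2; = 38; G_3 = 38−1 = 37
step 3: 37 = 6^2 + 1; sub 7 for 6: 7^2 + 1; = 50; G_4 = 50−1 = 49
step 4: 49 = 7^2; sub 8 for 7: 8^2; = 64; G_5 = 64−1 = 63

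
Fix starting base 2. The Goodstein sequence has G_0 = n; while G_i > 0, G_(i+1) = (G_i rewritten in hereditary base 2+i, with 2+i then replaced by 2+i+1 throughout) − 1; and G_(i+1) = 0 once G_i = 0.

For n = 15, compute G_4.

step 0: 15 = 2^(2 + 1) + 2^2 + 2 + 1; sub 3 for 2: 3^(3 + 1) + 3^3 + 3 + 1; = 112; G_1 = 112−1 = 111
step 1: 111 = 3^(3 + 1) + 3^3 + 3; sub 4 for 3: 4^(4 + 1) + 4^4 + 4; = 1284; G_2 = 1284−1 = 1283
step 2: 1283 = 4^(4 + 1) + 4^4 + 3; sub 5 for 4: 5^(5 + 1) + 5^5 + 3; = 18753; G_3 = 18753−1 = 18752
step 3: 18752 = 5^(5 + 1) + 5^5 + 2; sub 6 for 5: 6^(6 + 1) + 6^6 + 2; = 326594; G_4 = 326594−1 = 326593
step 4: 326593 = 6^(6 + 1) + 6^6 + 1; sub 7 for 6: 7^(7 + 1) + 7^7 + 1; = 6588345; G_5 = 6588345−1 = 6588344

326593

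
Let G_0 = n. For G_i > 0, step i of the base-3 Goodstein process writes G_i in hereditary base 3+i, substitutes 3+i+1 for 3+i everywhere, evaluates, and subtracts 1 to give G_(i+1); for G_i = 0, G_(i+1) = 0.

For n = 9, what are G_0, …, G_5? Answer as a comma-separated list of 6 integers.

G_0 = 9. HB_3(9) = 3^2. Bump = 16. G_1 = 15.
G_1 = 15. HB_4(15) = 3·4 + 3. Bump = 18. G_2 = 17.
G_2 = 17. HB_5(17) = 3·5 + 2. Bump = 20. G_3 = 19.
G_3 = 19. HB_6(19) = 3·6 + 1. Bump = 22. G_4 = 21.
G_4 = 21. HB_7(21) = 3·7. Bump = 24. G_5 = 23.

9, 15, 17, 19, 21, 23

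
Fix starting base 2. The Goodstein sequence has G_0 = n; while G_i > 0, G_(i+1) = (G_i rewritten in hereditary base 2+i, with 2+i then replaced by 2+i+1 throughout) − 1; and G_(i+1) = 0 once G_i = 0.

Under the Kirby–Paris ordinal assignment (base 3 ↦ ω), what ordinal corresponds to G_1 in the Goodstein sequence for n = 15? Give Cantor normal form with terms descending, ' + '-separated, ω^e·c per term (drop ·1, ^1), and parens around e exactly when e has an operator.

ω^(ω + 1) + ω^ω + ω

G_0=15  [base 2] 2^(2 + 1) + 2^2 + 2 + 1  →[2↦3]→  3^(3 + 1) + 3^3 + 3 + 1 = 112  −1 ⇒ G_1=111
G_1=111  [base 3] 3^(3 + 1) + 3^3 + 3  →[3↦4]→  4^(4 + 1) + 4^4 + 4 = 1284  −1 ⇒ G_2=1283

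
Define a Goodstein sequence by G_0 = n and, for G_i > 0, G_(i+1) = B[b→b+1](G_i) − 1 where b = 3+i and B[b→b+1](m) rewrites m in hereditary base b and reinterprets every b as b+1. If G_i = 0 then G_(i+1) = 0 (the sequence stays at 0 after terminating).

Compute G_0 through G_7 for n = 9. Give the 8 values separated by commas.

9, 15, 17, 19, 21, 23, 24, 25

[0] 9 ≡ 3^2 (base 3). Lift 4: 16. −1: 15.
[1] 15 ≡ 3·4 + 3 (base 4). Lift 5: 18. −1: 17.
[2] 17 ≡ 3·5 + 2 (base 5). Lift 6: 20. −1: 19.
[3] 19 ≡ 3·6 + 1 (base 6). Lift 7: 22. −1: 21.
[4] 21 ≡ 3·7 (base 7). Lift 8: 24. −1: 23.
[5] 23 ≡ 2·8 + 7 (base 8). Lift 9: 25. −1: 24.
[6] 24 ≡ 2·9 + 6 (base 9). Lift 10: 26. −1: 25.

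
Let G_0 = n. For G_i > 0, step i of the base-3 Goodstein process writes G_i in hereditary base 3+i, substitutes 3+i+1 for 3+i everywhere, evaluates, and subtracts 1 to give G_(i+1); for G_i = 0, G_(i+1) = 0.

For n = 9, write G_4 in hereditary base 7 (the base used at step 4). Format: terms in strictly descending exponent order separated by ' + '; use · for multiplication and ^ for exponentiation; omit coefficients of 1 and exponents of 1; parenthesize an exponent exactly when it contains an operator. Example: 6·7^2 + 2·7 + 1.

base 3: 9 = 3^2; at 4: 4^2 = 16; next = 15
base 4: 15 = 3·4 + 3; at 5: 3·5 + 3 = 18; next = 17
base 5: 17 = 3·5 + 2; at 6: 3·6 + 2 = 20; next = 19
base 6: 19 = 3·6 + 1; at 7: 3·7 + 1 = 22; next = 21
base 7: 21 = 3·7; at 8: 3·8 = 24; next = 23

3·7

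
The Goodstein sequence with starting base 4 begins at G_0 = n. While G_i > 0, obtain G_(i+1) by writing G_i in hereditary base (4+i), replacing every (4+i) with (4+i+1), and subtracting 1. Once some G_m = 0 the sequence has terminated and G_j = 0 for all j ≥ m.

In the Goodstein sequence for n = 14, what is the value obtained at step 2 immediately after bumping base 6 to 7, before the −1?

(0) 14|_4 = 3·4 + 2 ↦ 3·5 + 2|_5 = 17 ⇒ 16
(1) 16|_5 = 3·5 + 1 ↦ 3·6 + 1|_6 = 19 ⇒ 18

21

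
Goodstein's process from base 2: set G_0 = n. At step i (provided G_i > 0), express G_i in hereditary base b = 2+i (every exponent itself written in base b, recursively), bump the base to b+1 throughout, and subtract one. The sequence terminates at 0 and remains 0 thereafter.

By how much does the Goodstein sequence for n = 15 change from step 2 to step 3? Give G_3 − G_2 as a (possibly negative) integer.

17469

(0) 15|_2 = 2^(2 + 1) + 2^2 + 2 + 1 ↦ 3^(3 + 1) + 3^3 + 3 + 1|_3 = 112 ⇒ 111
(1) 111|_3 = 3^(3 + 1) + 3^3 + 3 ↦ 4^(4 + 1) + 4^4 + 4|_4 = 1284 ⇒ 1283
(2) 1283|_4 = 4^(4 + 1) + 4^4 + 3 ↦ 5^(5 + 1) + 5^5 + 3|_5 = 18753 ⇒ 18752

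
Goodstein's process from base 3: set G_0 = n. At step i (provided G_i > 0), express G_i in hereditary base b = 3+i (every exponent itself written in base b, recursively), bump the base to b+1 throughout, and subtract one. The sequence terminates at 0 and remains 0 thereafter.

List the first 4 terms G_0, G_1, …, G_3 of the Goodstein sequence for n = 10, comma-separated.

i=0: 10 = 3^2 + 1 (b=3); 3→4: 4^2 + 1 = 17; 17−1 = 16
i=1: 16 = 4^2 (b=4); 4→5: 5^2 = 25; 25−1 = 24
i=2: 24 = 4·5 + 4 (b=5); 5→6: 4·6 + 4 = 28; 28−1 = 27

10, 16, 24, 27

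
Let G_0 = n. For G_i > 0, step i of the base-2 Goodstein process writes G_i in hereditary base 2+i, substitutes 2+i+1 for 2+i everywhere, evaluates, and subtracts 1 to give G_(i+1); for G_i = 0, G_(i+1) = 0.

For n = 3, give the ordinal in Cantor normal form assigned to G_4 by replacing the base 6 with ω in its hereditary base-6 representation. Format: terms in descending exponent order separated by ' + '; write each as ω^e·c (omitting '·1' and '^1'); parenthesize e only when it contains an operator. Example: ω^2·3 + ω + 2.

G_0=3  [base 2] 2 + 1  →[2↦3]→  3 + 1 = 4  −1 ⇒ G_1=3
G_1=3  [base 3] 3  →[3↦4]→  4 = 4  −1 ⇒ G_2=3
G_2=3  [base 4] 3  →[4↦5]→  3 = 3  −1 ⇒ G_3=2
G_3=2  [base 5] 2  →[5↦6]→  2 = 2  −1 ⇒ G_4=1
G_4=1  [base 6] 1  →[6↦7]→  1 = 1  −1 ⇒ G_5=0

1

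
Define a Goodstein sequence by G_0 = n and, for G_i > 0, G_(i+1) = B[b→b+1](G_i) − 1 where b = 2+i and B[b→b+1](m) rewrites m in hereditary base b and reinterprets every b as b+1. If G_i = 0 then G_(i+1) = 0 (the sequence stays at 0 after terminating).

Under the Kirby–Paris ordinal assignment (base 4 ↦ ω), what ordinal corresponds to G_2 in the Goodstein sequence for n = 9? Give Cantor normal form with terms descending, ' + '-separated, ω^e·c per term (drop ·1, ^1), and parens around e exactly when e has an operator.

step 0: 9 = 2^(2 + 1) + 1; sub 3 for 2: 3^(3 + 1) + 1; = 82; G_1 = 82−1 = 81
step 1: 81 = 3^(3 + 1); sub 4 for 3: 4^(4 + 1); = 1024; G_2 = 1024−1 = 1023
step 2: 1023 = 3·4^4 + 3·4^3 + 3·4^2 + 3·4 + 3; sub 5 for 4: 3·5^5 + 3·5^3 + 3·5^2 + 3·5 + 3; = 9843; G_3 = 9843−1 = 9842

ω^ω·3 + ω^3·3 + ω^2·3 + ω·3 + 3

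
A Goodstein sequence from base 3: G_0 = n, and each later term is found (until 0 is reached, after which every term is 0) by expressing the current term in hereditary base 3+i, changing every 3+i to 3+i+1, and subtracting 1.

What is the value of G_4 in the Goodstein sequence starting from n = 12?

(0) 12|_3 = 3^2 + 3 ↦ 4^2 + 4|_4 = 20 ⇒ 19
(1) 19|_4 = 4^2 + 3 ↦ 5^2 + 3|_5 = 28 ⇒ 27
(2) 27|_5 = 5^2 + 2 ↦ 6^2 + 2|_6 = 38 ⇒ 37
(3) 37|_6 = 6^2 + 1 ↦ 7^2 + 1|_7 = 50 ⇒ 49

49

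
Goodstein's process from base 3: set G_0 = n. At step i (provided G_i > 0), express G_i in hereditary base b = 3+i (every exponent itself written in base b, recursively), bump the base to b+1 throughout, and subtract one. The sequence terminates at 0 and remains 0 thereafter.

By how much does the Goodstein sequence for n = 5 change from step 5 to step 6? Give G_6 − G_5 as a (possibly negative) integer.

-1

i=0: 5 = 3 + 2 (b=3); 3→4: 4 + 2 = 6; 6−1 = 5
i=1: 5 = 4 + 1 (b=4); 4→5: 5 + 1 = 6; 6−1 = 5
i=2: 5 = 5 (b=5); 5→6: 6 = 6; 6−1 = 5
i=3: 5 = 5 (b=6); 6→7: 5 = 5; 5−1 = 4
i=4: 4 = 4 (b=7); 7→8: 4 = 4; 4−1 = 3
i=5: 3 = 3 (b=8); 8→9: 3 = 3; 3−1 = 2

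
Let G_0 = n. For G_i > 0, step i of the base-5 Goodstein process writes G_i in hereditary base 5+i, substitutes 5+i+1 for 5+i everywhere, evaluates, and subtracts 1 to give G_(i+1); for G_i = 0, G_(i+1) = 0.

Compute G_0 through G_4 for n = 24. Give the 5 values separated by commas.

base 5: 24 = 4·5 + 4; at 6: 4·6 + 4 = 28; next = 27
base 6: 27 = 4·6 + 3; at 7: 4·7 + 3 = 31; next = 30
base 7: 30 = 4·7 + 2; at 8: 4·8 + 2 = 34; next = 33
base 8: 33 = 4·8 + 1; at 9: 4·9 + 1 = 37; next = 36

24, 27, 30, 33, 36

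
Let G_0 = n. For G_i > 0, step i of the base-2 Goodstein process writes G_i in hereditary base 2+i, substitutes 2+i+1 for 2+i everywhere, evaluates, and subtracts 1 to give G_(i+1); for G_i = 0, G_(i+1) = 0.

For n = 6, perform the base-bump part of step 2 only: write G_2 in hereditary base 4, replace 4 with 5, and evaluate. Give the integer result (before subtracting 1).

3126

6 —HB2→ 2^2 + 2 —bump→ 3^3 + 3 = 30 —(−1)→ 29
29 —HB3→ 3^3 + 2 —bump→ 4^4 + 2 = 258 —(−1)→ 257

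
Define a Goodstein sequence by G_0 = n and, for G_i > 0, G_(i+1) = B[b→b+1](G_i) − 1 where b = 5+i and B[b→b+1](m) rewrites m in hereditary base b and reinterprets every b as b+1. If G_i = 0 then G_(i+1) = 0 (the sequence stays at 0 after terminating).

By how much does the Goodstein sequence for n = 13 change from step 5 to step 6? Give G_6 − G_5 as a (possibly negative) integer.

0

G_0 = 13. HB_5(13) = 2·5 + 3. Bump = 15. G_1 = 14.
G_1 = 14. HB_6(14) = 2·6 + 2. Bump = 16. G_2 = 15.
G_2 = 15. HB_7(15) = 2·7 + 1. Bump = 17. G_3 = 16.
G_3 = 16. HB_8(16) = 2·8. Bump = 18. G_4 = 17.
G_4 = 17. HB_9(17) = 9 + 8. Bump = 18. G_5 = 17.
G_5 = 17. HB_10(17) = 10 + 7. Bump = 18. G_6 = 17.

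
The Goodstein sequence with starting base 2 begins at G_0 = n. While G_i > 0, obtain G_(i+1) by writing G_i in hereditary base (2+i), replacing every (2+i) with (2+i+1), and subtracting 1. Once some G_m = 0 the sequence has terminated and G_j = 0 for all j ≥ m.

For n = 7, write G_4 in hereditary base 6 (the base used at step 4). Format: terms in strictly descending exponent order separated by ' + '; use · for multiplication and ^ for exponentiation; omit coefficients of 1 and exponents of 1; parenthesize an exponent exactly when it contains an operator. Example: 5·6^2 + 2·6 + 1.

6^6 + 1

base 2: 7 = 2^2 + 2 + 1; at 3: 3^3 + 3 + 1 = 31; next = 30
base 3: 30 = 3^3 + 3; at 4: 4^4 + 4 = 260; next = 259
base 4: 259 = 4^4 + 3; at 5: 5^5 + 3 = 3128; next = 3127
base 5: 3127 = 5^5 + 2; at 6: 6^6 + 2 = 46658; next = 46657
base 6: 46657 = 6^6 + 1; at 7: 7^7 + 1 = 823544; next = 823543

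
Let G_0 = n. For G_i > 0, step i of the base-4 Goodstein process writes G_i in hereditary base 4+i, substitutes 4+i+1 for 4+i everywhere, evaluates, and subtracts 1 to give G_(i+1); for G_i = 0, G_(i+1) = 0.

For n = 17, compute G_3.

[0] 17 ≡ 4^2 + 1 (base 4). Lift 5: 26. −1: 25.
[1] 25 ≡ 5^2 (base 5). Lift 6: 36. −1: 35.
[2] 35 ≡ 5·6 + 5 (base 6). Lift 7: 40. −1: 39.

39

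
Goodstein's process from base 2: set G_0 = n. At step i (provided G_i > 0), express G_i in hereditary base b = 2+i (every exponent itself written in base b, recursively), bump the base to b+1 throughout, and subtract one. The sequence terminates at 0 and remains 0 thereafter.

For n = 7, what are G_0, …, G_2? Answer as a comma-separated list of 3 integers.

7, 30, 259

7 —HB2→ 2^2 + 2 + 1 —bump→ 3^3 + 3 + 1 = 31 —(−1)→ 30
30 —HB3→ 3^3 + 3 —bump→ 4^4 + 4 = 260 —(−1)→ 259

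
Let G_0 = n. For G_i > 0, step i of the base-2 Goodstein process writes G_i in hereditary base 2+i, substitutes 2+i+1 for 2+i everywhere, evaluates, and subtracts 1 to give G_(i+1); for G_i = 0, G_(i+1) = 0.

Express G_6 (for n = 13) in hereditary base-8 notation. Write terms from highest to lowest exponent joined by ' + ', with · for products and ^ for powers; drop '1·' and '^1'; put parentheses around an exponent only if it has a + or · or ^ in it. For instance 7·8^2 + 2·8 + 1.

i=0: 13 = 2^(2 + 1) + 2^2 + 1 (b=2); 2→3: 3^(3 + 1) + 3^3 + 1 = 109; 109−1 = 108
i=1: 108 = 3^(3 + 1) + 3^3 (b=3); 3→4: 4^(4 + 1) + 4^4 = 1280; 1280−1 = 1279
i=2: 1279 = 4^(4 + 1) + 3·4^3 + 3·4^2 + 3·4 + 3 (b=4); 4→5: 5^(5 + 1) + 3·5^3 + 3·5^2 + 3·5 + 3 = 16093; 16093−1 = 16092
i=3: 16092 = 5^(5 + 1) + 3·5^3 + 3·5^2 + 3·5 + 2 (b=5); 5→6: 6^(6 + 1) + 3·6^3 + 3·6^2 + 3·6 + 2 = 280712; 280712−1 = 280711
i=4: 280711 = 6^(6 + 1) + 3·6^3 + 3·6^2 + 3·6 + 1 (b=6); 6→7: 7^(7 + 1) + 3·7^3 + 3·7^2 + 3·7 + 1 = 5765999; 5765999−1 = 5765998
i=5: 5765998 = 7^(7 + 1) + 3·7^3 + 3·7^2 + 3·7 (b=7); 7→8: 8^(8 + 1) + 3·8^3 + 3·8^2 + 3·8 = 134219480; 134219480−1 = 134219479

8^(8 + 1) + 3·8^3 + 3·8^2 + 2·8 + 7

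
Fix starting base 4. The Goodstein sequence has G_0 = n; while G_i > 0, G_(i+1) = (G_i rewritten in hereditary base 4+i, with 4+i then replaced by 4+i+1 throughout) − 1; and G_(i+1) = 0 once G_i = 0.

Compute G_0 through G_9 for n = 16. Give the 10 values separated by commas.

16, 24, 27, 30, 33, 36, 39, 41, 43, 45

G_0=16  [base 4] 4^2  →[4↦5]→  5^2 = 25  −1 ⇒ G_1=24
G_1=24  [base 5] 4·5 + 4  →[5↦6]→  4·6 + 4 = 28  −1 ⇒ G_2=27
G_2=27  [base 6] 4·6 + 3  →[6↦7]→  4·7 + 3 = 31  −1 ⇒ G_3=30
G_3=30  [base 7] 4·7 + 2  →[7↦8]→  4·8 + 2 = 34  −1 ⇒ G_4=33
G_4=33  [base 8] 4·8 + 1  →[8↦9]→  4·9 + 1 = 37  −1 ⇒ G_5=36
G_5=36  [base 9] 4·9  →[9↦10]→  4·10 = 40  −1 ⇒ G_6=39
G_6=39  [base 10] 3·10 + 9  →[10↦11]→  3·11 + 9 = 42  −1 ⇒ G_7=41
G_7=41  [base 11] 3·11 + 8  →[11↦12]→  3·12 + 8 = 44  −1 ⇒ G_8=43
G_8=43  [base 12] 3·12 + 7  →[12↦13]→  3·13 + 7 = 46  −1 ⇒ G_9=45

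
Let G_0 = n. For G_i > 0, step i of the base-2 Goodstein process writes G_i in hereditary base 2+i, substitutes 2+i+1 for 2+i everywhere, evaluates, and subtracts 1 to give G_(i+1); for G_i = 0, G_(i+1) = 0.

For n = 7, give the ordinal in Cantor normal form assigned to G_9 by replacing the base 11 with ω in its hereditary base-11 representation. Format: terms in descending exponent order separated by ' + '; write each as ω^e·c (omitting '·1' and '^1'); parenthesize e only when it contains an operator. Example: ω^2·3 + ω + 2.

ω^7·7 + ω^6·7 + ω^5·7 + ω^4·7 + ω^3·7 + ω^2·7 + ω·7 + 4

7 —HB2→ 2^2 + 2 + 1 —bump→ 3^3 + 3 + 1 = 31 —(−1)→ 30
30 —HB3→ 3^3 + 3 —bump→ 4^4 + 4 = 260 —(−1)→ 259
259 —HB4→ 4^4 + 3 —bump→ 5^5 + 3 = 3128 —(−1)→ 3127
3127 —HB5→ 5^5 + 2 —bump→ 6^6 + 2 = 46658 —(−1)→ 46657
46657 —HB6→ 6^6 + 1 —bump→ 7^7 + 1 = 823544 —(−1)→ 823543
823543 —HB7→ 7^7 —bump→ 8^8 = 16777216 —(−1)→ 16777215
16777215 —HB8→ 7·8^7 + 7·8^6 + 7·8^5 + 7·8^4 + 7·8^3 + 7·8^2 + 7·8 + 7 —bump→ 7·9^7 + 7·9^6 + 7·9^5 + 7·9^4 + 7·9^3 + 7·9^2 + 7·9 + 7 = 37665880 —(−1)→ 37665879
37665879 —HB9→ 7·9^7 + 7·9^6 + 7·9^5 + 7·9^4 + 7·9^3 + 7·9^2 + 7·9 + 6 —bump→ 7·10^7 + 7·10^6 + 7·10^5 + 7·10^4 + 7·10^3 + 7·10^2 + 7·10 + 6 = 77777776 —(−1)→ 77777775
77777775 —HB10→ 7·10^7 + 7·10^6 + 7·10^5 + 7·10^4 + 7·10^3 + 7·10^2 + 7·10 + 5 —bump→ 7·11^7 + 7·11^6 + 7·11^5 + 7·11^4 + 7·11^3 + 7·11^2 + 7·11 + 5 = 150051214 —(−1)→ 150051213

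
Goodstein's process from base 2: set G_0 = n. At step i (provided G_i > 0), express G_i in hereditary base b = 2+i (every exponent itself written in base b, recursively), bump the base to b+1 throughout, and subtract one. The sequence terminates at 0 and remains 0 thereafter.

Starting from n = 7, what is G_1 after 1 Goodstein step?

30

[0] 7 ≡ 2^2 + 2 + 1 (base 2). Lift 3: 31. −1: 30.
[1] 30 ≡ 3^3 + 3 (base 3). Lift 4: 260. −1: 259.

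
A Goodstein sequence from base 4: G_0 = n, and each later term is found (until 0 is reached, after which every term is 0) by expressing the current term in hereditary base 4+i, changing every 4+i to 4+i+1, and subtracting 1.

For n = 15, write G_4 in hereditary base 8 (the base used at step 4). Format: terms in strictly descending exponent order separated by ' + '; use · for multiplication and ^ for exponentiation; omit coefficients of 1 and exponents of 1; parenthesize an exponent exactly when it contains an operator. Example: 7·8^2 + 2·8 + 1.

2·8 + 7

15 —HB4→ 3·4 + 3 —bump→ 3·5 + 3 = 18 —(−1)→ 17
17 —HB5→ 3·5 + 2 —bump→ 3·6 + 2 = 20 —(−1)→ 19
19 —HB6→ 3·6 + 1 —bump→ 3·7 + 1 = 22 —(−1)→ 21
21 —HB7→ 3·7 —bump→ 3·8 = 24 —(−1)→ 23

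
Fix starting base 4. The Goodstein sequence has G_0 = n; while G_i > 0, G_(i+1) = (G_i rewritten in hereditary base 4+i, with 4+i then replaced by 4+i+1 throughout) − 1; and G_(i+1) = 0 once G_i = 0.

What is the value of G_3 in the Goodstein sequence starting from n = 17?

39

i=0: 17 = 4^2 + 1 (b=4); 4→5: 5^2 + 1 = 26; 26−1 = 25
i=1: 25 = 5^2 (b=5); 5→6: 6^2 = 36; 36−1 = 35
i=2: 35 = 5·6 + 5 (b=6); 6→7: 5·7 + 5 = 40; 40−1 = 39
i=3: 39 = 5·7 + 4 (b=7); 7→8: 5·8 + 4 = 44; 44−1 = 43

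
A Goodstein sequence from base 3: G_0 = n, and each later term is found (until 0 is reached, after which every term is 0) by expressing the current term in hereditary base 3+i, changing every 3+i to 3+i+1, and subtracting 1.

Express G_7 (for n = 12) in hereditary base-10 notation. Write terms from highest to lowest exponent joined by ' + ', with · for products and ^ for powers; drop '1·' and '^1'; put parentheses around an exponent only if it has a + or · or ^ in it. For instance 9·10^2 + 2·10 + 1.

7·10 + 5

step 0: 12 = 3^2 + 3; sub 4 for 3: 4^2 + 4; = 20; G_1 = 20−1 = 19
step 1: 19 = 4^2 + 3; sub 5 for 4: 5^2 + 3; = 28; G_2 = 28−1 = 27
step 2: 27 = 5^2 + 2; sub 6 for 5: 6^2 + 2; = 38; G_3 = 38−1 = 37
step 3: 37 = 6^2 + 1; sub 7 for 6: 7^2 + 1; = 50; G_4 = 50−1 = 49
step 4: 49 = 7^2; sub 8 for 7: 8^2; = 64; G_5 = 64−1 = 63
step 5: 63 = 7·8 + 7; sub 9 for 8: 7·9 + 7; = 70; G_6 = 70−1 = 69
step 6: 69 = 7·9 + 6; sub 10 for 9: 7·10 + 6; = 76; G_7 = 76−1 = 75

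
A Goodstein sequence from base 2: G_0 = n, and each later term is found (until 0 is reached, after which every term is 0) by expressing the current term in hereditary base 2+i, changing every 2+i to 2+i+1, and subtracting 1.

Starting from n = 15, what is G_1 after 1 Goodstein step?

111

[0] 15 ≡ 2^(2 + 1) + 2^2 + 2 + 1 (base 2). Lift 3: 112. −1: 111.
[1] 111 ≡ 3^(3 + 1) + 3^3 + 3 (base 3). Lift 4: 1284. −1: 1283.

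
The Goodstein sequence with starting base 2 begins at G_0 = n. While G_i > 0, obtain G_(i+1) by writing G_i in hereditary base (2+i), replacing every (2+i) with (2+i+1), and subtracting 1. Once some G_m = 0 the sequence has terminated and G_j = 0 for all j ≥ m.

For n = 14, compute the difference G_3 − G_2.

G_0=14  [base 2] 2^(2 + 1) + 2^2 + 2  →[2↦3]→  3^(3 + 1) + 3^3 + 3 = 111  −1 ⇒ G_1=110
G_1=110  [base 3] 3^(3 + 1) + 3^3 + 2  →[3↦4]→  4^(4 + 1) + 4^4 + 2 = 1282  −1 ⇒ G_2=1281
G_2=1281  [base 4] 4^(4 + 1) + 4^4 + 1  →[4↦5]→  5^(5 + 1) + 5^5 + 1 = 18751  −1 ⇒ G_3=18750

17469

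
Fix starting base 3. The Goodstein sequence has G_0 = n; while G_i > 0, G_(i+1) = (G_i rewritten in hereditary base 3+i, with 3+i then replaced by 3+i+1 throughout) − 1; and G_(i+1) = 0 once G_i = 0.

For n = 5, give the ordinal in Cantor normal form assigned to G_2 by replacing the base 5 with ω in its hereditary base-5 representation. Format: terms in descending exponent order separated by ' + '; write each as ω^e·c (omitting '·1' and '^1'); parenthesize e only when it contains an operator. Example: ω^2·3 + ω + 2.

[0] 5 ≡ 3 + 2 (base 3). Lift 4: 6. −1: 5.
[1] 5 ≡ 4 + 1 (base 4). Lift 5: 6. −1: 5.
[2] 5 ≡ 5 (base 5). Lift 6: 6. −1: 5.

ω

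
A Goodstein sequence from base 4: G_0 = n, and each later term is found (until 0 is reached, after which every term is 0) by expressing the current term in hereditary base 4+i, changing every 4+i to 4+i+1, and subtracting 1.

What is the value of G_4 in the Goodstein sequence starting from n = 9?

i=0: 9 = 2·4 + 1 (b=4); 4→5: 2·5 + 1 = 11; 11−1 = 10
i=1: 10 = 2·5 (b=5); 5→6: 2·6 = 12; 12−1 = 11
i=2: 11 = 6 + 5 (b=6); 6→7: 7 + 5 = 12; 12−1 = 11
i=3: 11 = 7 + 4 (b=7); 7→8: 8 + 4 = 12; 12−1 = 11
i=4: 11 = 8 + 3 (b=8); 8→9: 9 + 3 = 12; 12−1 = 11

11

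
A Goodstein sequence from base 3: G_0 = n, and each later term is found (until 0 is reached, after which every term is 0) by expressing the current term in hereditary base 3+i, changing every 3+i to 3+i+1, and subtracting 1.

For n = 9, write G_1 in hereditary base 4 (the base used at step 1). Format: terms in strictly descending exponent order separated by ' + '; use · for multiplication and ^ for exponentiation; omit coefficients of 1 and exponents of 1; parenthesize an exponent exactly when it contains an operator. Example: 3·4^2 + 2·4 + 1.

9 —HB3→ 3^2 —bump→ 4^2 = 16 —(−1)→ 15
15 —HB4→ 3·4 + 3 —bump→ 3·5 + 3 = 18 —(−1)→ 17

3·4 + 3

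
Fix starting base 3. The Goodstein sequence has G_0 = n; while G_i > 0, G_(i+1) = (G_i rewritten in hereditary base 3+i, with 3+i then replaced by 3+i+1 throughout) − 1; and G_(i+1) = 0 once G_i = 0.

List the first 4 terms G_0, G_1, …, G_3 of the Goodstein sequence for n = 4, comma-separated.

4 —HB3→ 3 + 1 —bump→ 4 + 1 = 5 —(−1)→ 4
4 —HB4→ 4 —bump→ 5 = 5 —(−1)→ 4
4 —HB5→ 4 —bump→ 4 = 4 —(−1)→ 3

4, 4, 4, 3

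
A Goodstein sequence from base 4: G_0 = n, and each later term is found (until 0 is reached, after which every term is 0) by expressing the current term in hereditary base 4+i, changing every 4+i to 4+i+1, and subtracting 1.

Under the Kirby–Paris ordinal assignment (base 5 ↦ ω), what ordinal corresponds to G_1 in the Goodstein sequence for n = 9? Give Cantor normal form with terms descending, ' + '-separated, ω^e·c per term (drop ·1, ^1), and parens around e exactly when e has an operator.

base 4: 9 = 2·4 + 1; at 5: 2·5 + 1 = 11; next = 10
base 5: 10 = 2·5; at 6: 2·6 = 12; next = 11

ω·2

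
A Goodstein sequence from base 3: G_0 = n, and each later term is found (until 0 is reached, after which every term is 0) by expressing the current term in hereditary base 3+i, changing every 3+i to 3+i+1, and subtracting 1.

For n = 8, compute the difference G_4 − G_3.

i=0: 8 = 2·3 + 2 (b=3); 3→4: 2·4 + 2 = 10; 10−1 = 9
i=1: 9 = 2·4 + 1 (b=4); 4→5: 2·5 + 1 = 11; 11−1 = 10
i=2: 10 = 2·5 (b=5); 5→6: 2·6 = 12; 12−1 = 11
i=3: 11 = 6 + 5 (b=6); 6→7: 7 + 5 = 12; 12−1 = 11

0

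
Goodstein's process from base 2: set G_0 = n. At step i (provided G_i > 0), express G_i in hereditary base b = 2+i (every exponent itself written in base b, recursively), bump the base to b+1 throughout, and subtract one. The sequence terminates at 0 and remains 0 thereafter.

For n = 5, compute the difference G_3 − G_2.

base 2: 5 = 2^2 + 1; at 3: 3^3 + 1 = 28; next = 27
base 3: 27 = 3^3; at 4: 4^4 = 256; next = 255
base 4: 255 = 3·4^3 + 3·4^2 + 3·4 + 3; at 5: 3·5^3 + 3·5^2 + 3·5 + 3 = 468; next = 467

212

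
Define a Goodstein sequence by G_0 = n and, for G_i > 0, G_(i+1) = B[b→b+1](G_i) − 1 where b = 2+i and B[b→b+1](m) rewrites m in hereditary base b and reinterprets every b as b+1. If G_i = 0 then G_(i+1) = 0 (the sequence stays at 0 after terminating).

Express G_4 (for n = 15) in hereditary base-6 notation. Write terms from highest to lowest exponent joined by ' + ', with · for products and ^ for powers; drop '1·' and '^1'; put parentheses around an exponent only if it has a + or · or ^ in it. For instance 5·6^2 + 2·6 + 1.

6^(6 + 1) + 6^6 + 1

15 —HB2→ 2^(2 + 1) + 2^2 + 2 + 1 —bump→ 3^(3 + 1) + 3^3 + 3 + 1 = 112 —(−1)→ 111
111 —HB3→ 3^(3 + 1) + 3^3 + 3 —bump→ 4^(4 + 1) + 4^4 + 4 = 1284 —(−1)→ 1283
1283 —HB4→ 4^(4 + 1) + 4^4 + 3 —bump→ 5^(5 + 1) + 5^5 + 3 = 18753 —(−1)→ 18752
18752 —HB5→ 5^(5 + 1) + 5^5 + 2 —bump→ 6^(6 + 1) + 6^6 + 2 = 326594 —(−1)→ 326593
326593 —HB6→ 6^(6 + 1) + 6^6 + 1 —bump→ 7^(7 + 1) + 7^7 + 1 = 6588345 —(−1)→ 6588344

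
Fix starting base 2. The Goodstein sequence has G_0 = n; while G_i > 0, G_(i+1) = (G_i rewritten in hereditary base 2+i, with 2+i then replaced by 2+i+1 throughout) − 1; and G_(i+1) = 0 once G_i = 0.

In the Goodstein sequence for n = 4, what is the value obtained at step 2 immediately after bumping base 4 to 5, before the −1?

i=0: 4 = 2^2 (b=2); 2→3: 3^3 = 27; 27−1 = 26
i=1: 26 = 2·3^2 + 2·3 + 2 (b=3); 3→4: 2·4^2 + 2·4 + 2 = 42; 42−1 = 41
i=2: 41 = 2·4^2 + 2·4 + 1 (b=4); 4→5: 2·5^2 + 2·5 + 1 = 61; 61−1 = 60

61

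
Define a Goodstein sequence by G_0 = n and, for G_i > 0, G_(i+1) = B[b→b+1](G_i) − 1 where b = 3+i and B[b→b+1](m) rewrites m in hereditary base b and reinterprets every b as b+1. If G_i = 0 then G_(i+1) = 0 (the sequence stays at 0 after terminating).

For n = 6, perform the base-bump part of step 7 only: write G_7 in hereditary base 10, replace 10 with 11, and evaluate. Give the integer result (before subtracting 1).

(0) 6|_3 = 2·3 ↦ 2·4|_4 = 8 ⇒ 7
(1) 7|_4 = 4 + 3 ↦ 5 + 3|_5 = 8 ⇒ 7
(2) 7|_5 = 5 + 2 ↦ 6 + 2|_6 = 8 ⇒ 7
(3) 7|_6 = 6 + 1 ↦ 7 + 1|_7 = 8 ⇒ 7
(4) 7|_7 = 7 ↦ 8|_8 = 8 ⇒ 7
(5) 7|_8 = 7 ↦ 7|_9 = 7 ⇒ 6
(6) 6|_9 = 6 ↦ 6|_10 = 6 ⇒ 5

5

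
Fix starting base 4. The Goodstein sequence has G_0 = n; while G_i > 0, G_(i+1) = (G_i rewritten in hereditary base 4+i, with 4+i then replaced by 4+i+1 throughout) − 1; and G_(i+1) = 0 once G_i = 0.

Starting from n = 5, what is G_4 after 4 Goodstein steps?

5 —HB4→ 4 + 1 —bump→ 5 + 1 = 6 —(−1)→ 5
5 —HB5→ 5 —bump→ 6 = 6 —(−1)→ 5
5 —HB6→ 5 —bump→ 5 = 5 —(−1)→ 4
4 —HB7→ 4 —bump→ 4 = 4 —(−1)→ 3
3 —HB8→ 3 —bump→ 3 = 3 —(−1)→ 2

3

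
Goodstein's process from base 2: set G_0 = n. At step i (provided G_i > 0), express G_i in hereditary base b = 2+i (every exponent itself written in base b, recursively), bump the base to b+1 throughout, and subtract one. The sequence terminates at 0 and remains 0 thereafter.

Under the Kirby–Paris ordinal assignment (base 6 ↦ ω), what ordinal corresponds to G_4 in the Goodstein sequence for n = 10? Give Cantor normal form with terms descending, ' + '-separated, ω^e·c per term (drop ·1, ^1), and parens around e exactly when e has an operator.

ω^ω·5 + ω^5·5 + ω^4·5 + ω^3·5 + ω^2·5 + ω·5 + 5

[0] 10 ≡ 2^(2 + 1) + 2 (base 2). Lift 3: 84. −1: 83.
[1] 83 ≡ 3^(3 + 1) + 2 (base 3). Lift 4: 1026. −1: 1025.
[2] 1025 ≡ 4^(4 + 1) + 1 (base 4). Lift 5: 15626. −1: 15625.
[3] 15625 ≡ 5^(5 + 1) (base 5). Lift 6: 279936. −1: 279935.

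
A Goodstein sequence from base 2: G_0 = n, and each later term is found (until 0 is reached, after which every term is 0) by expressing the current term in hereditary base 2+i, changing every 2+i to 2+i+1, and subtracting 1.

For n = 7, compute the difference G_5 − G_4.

G_0 = 7. HB_2(7) = 2^2 + 2 + 1. Bump = 31. G_1 = 30.
G_1 = 30. HB_3(30) = 3^3 + 3. Bump = 260. G_2 = 259.
G_2 = 259. HB_4(259) = 4^4 + 3. Bump = 3128. G_3 = 3127.
G_3 = 3127. HB_5(3127) = 5^5 + 2. Bump = 46658. G_4 = 46657.
G_4 = 46657. HB_6(46657) = 6^6 + 1. Bump = 823544. G_5 = 823543.

776886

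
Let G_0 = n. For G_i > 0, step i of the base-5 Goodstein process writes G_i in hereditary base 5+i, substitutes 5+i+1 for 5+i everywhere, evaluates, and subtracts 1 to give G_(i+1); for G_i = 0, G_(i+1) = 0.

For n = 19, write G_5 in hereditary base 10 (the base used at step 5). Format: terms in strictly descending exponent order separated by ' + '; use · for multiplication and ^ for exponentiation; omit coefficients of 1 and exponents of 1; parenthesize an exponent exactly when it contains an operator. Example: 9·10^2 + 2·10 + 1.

2·10 + 9

G_0=19  [base 5] 3·5 + 4  →[5↦6]→  3·6 + 4 = 22  −1 ⇒ G_1=21
G_1=21  [base 6] 3·6 + 3  →[6↦7]→  3·7 + 3 = 24  −1 ⇒ G_2=23
G_2=23  [base 7] 3·7 + 2  →[7↦8]→  3·8 + 2 = 26  −1 ⇒ G_3=25
G_3=25  [base 8] 3·8 + 1  →[8↦9]→  3·9 + 1 = 28  −1 ⇒ G_4=27
G_4=27  [base 9] 3·9  →[9↦10]→  3·10 = 30  −1 ⇒ G_5=29
G_5=29  [base 10] 2·10 + 9  →[10↦11]→  2·11 + 9 = 31  −1 ⇒ G_6=30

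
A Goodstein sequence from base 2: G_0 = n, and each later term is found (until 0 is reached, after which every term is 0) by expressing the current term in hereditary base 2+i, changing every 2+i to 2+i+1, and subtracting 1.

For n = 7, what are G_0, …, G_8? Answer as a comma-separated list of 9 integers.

7, 30, 259, 3127, 46657, 823543, 16777215, 37665879, 77777775

i=0: 7 = 2^2 + 2 + 1 (b=2); 2→3: 3^3 + 3 + 1 = 31; 31−1 = 30
i=1: 30 = 3^3 + 3 (b=3); 3→4: 4^4 + 4 = 260; 260−1 = 259
i=2: 259 = 4^4 + 3 (b=4); 4→5: 5^5 + 3 = 3128; 3128−1 = 3127
i=3: 3127 = 5^5 + 2 (b=5); 5→6: 6^6 + 2 = 46658; 46658−1 = 46657
i=4: 46657 = 6^6 + 1 (b=6); 6→7: 7^7 + 1 = 823544; 823544−1 = 823543
i=5: 823543 = 7^7 (b=7); 7→8: 8^8 = 16777216; 16777216−1 = 16777215
i=6: 16777215 = 7·8^7 + 7·8^6 + 7·8^5 + 7·8^4 + 7·8^3 + 7·8^2 + 7·8 + 7 (b=8); 8→9: 7·9^7 + 7·9^6 + 7·9^5 + 7·9^4 + 7·9^3 + 7·9^2 + 7·9 + 7 = 37665880; 37665880−1 = 37665879
i=7: 37665879 = 7·9^7 + 7·9^6 + 7·9^5 + 7·9^4 + 7·9^3 + 7·9^2 + 7·9 + 6 (b=9); 9→10: 7·10^7 + 7·10^6 + 7·10^5 + 7·10^4 + 7·10^3 + 7·10^2 + 7·10 + 6 = 77777776; 77777776−1 = 77777775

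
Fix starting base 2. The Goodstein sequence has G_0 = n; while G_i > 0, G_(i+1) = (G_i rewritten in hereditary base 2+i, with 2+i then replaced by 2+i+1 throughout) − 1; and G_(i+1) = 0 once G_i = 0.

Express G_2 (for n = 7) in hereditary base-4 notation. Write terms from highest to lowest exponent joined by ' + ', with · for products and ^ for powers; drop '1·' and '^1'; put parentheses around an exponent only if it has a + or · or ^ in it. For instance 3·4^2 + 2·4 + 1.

4^4 + 3

[0] 7 ≡ 2^2 + 2 + 1 (base 2). Lift 3: 31. −1: 30.
[1] 30 ≡ 3^3 + 3 (base 3). Lift 4: 260. −1: 259.
[2] 259 ≡ 4^4 + 3 (base 4). Lift 5: 3128. −1: 3127.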